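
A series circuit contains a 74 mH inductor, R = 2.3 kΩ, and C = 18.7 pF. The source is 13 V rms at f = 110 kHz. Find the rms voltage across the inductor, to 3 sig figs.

ω = 2πf = 691200 rad/s
X_L = ωL = 51100 Ω
X_C = 1/(ωC) = 77400 Ω
Net reactance X = X_L − X_C = -26200 Ω
Z = 2300 − j26200 Ω
|Z| = √(2300² + 26200²) = 26300 Ω
I = V/|Z| = 494 μA
V_L = I·|Z_L| = 0.000494 × 51100 = 25.3 V

25.3 V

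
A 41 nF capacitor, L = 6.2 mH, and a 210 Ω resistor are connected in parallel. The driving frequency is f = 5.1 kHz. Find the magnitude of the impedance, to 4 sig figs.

ω = 2πf = 32040 rad/s
X_L = ωL = 198.7 Ω
X_C = 1/(ωC) = 761.1 Ω
Parallel: admittances add. Y = 1/R + 1/(jωL) + jωC
Y = (0.004762 − j0.003720) S
|Y| = 0.006042 S → |Z| = 1/|Y| = 165.5 Ω, ∠Z = −∠Y = 37.99°

165.5 Ω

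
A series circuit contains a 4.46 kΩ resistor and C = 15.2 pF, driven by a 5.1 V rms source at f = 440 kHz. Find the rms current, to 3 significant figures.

ω = 2πf = 2.765e+06 rad/s
X_C = 1/(ωC) = 23800 Ω
Z = 4460 − j23800 Ω
|Z| = √(4460² + 23800²) = 24200 Ω
I = V/|Z| = 5.1/24200 = 211 μA

211 μA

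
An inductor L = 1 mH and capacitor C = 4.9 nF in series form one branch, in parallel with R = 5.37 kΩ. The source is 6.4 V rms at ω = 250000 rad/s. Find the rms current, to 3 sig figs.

11.4 mA

X_L = ωL = 250 Ω
X_C = 1/(ωC) = 816 Ω
Branch 1: Z₁ = R = 5370 Ω
Branch 2 (series LC): Z₂ = j(X_L − X_C) = −j566 Ω
Parallel: Z = Z₁Z₂/(Z₁+Z₂), |Z| = 563 Ω, ∠Z = -84.0°
I = V/|Z| = 6.4/563 = 11.4 mA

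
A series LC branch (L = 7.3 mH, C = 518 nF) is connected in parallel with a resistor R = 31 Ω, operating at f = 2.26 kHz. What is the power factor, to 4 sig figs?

ω = 2πf = 14200 rad/s
X_L = ωL = 103.7 Ω
X_C = 1/(ωC) = 136.0 Ω
Branch 1: Z₁ = R = 31.00 Ω
Branch 2 (series LC): Z₂ = j(X_L − X_C) = −j32.29 Ω
Parallel: Z = Z₁Z₂/(Z₁+Z₂), |Z| = 22.36 Ω, ∠Z = -43.83°
cos φ = cos(-43.83°) = 0.7214

0.7214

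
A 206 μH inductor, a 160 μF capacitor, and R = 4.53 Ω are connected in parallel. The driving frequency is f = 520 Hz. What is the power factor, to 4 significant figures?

0.2234

ω = 2πf = 3267 rad/s
X_L = ωL = 0.6731 Ω
X_C = 1/(ωC) = 1.913 Ω
Parallel: admittances add. Y = 1/R + 1/(jωL) + jωC
Y = (0.2208 − j0.9630) S
|Y| = 0.9880 S → |Z| = 1/|Y| = 1.012 Ω, ∠Z = −∠Y = 77.09°
cos φ = cos(77.09°) = 0.2234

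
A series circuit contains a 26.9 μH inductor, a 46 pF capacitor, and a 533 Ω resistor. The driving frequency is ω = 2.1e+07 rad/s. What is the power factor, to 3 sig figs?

0.750

X_L = ωL = 565 Ω
X_C = 1/(ωC) = 1040 Ω
Net reactance X = X_L − X_C = -470 Ω
Z = 533 − j470 Ω
|Z| = √(533² + 470²) = 711 Ω
∠Z = arctan(-470/533) = -41.4°
cos φ = cos(-41.4°) = 0.750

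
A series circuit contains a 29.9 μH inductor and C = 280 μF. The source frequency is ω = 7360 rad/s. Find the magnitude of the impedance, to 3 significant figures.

0.265 Ω

X_L = ωL = 0.220 Ω
X_C = 1/(ωC) = 0.485 Ω
Net reactance X = X_L − X_C = -0.265 Ω
Z = − j0.265 Ω
|Z| = √(0² + 0.265²) = 0.265 Ω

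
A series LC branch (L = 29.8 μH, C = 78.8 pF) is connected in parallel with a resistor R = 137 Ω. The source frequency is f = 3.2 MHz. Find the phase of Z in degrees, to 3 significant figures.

-76.9°

ω = 2πf = 2.011e+07 rad/s
X_L = ωL = 599 Ω
X_C = 1/(ωC) = 631 Ω
Branch 1: Z₁ = R = 137 Ω
Branch 2 (series LC): Z₂ = j(X_L − X_C) = −j32.0 Ω
Parallel: Z = Z₁Z₂/(Z₁+Z₂), |Z| = 31.2 Ω, ∠Z = -76.9°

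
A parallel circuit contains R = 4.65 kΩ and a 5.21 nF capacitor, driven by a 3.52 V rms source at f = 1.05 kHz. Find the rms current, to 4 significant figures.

ω = 2πf = 6597 rad/s
X_C = 1/(ωC) = 29090 Ω
Parallel: admittances add. Y = 1/R + jωC
Y = (0.0002151 + j3.437e-05) S
|Y| = 0.0002178 S → |Z| = 1/|Y| = 4592 Ω, ∠Z = −∠Y = -9.081°
I = V/|Z| = 3.52/4592 = 766.6 μA

766.6 μA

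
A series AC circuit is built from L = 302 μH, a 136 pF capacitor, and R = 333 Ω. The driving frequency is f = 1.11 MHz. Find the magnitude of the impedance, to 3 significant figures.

1100 Ω

ω = 2πf = 6.974e+06 rad/s
X_L = ωL = 2110 Ω
X_C = 1/(ωC) = 1050 Ω
Net reactance X = X_L − X_C = 1050 Ω
Z = 333 + j1050 Ω
|Z| = √(333² + 1050²) = 1100 Ω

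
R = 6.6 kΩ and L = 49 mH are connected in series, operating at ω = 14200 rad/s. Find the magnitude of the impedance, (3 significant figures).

6640 Ω

X_L = ωL = 696 Ω
Z = 6600 + j696 Ω
|Z| = √(6600² + 696²) = 6640 Ω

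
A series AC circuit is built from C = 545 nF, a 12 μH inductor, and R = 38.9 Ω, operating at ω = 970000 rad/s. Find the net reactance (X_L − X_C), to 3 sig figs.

9.75 Ω

X_L = ωL = 11.6 Ω
X_C = 1/(ωC) = 1.89 Ω
X = 11.6 − 1.89 = 9.75 Ω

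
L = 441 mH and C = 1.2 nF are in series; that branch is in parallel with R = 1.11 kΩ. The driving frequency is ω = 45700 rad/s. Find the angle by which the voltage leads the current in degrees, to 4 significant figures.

X_L = ωL = 20150 Ω
X_C = 1/(ωC) = 18230 Ω
Branch 1: Z₁ = R = 1110 Ω
Branch 2 (series LC): Z₂ = j(X_L − X_C) = j1919 Ω
Parallel: Z = Z₁Z₂/(Z₁+Z₂), |Z| = 960.8 Ω, ∠Z = 30.05°

30.05°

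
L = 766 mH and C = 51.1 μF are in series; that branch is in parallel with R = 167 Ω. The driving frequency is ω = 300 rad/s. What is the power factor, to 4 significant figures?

X_L = ωL = 229.8 Ω
X_C = 1/(ωC) = 65.23 Ω
Branch 1: Z₁ = R = 167.0 Ω
Branch 2 (series LC): Z₂ = j(X_L − X_C) = j164.6 Ω
Parallel: Z = Z₁Z₂/(Z₁+Z₂), |Z| = 117.2 Ω, ∠Z = 45.42°
cos φ = cos(45.42°) = 0.7019

0.7019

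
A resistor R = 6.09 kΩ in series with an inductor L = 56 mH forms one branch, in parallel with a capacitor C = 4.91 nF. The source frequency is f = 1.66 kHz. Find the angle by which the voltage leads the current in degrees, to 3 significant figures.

-12.3°

ω = 2πf = 10430 rad/s
X_L = ωL = 584 Ω
X_C = 1/(ωC) = 19500 Ω
Branch 1 (R+jX_L): Z₁ = 6090 + j584 Ω, |Z₁| = 6120 Ω
Branch 2 (−jX_C): Z₂ = −j19500 Ω
Parallel: Z = Z₁Z₂/(Z₁+Z₂), |Z| = 6000 Ω, ∠Z = -12.3°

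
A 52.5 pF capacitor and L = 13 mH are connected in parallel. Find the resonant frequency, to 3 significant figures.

ω₀ = 1/√(LC) = 1/√(0.013 × 5.25e-11) = 1.21e+06 rad/s
f₀ = ω₀/(2π) = 193 kHz

193 kHz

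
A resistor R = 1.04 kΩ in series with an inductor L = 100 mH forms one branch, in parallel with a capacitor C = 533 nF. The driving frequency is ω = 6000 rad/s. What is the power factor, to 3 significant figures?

0.251

X_L = ωL = 600 Ω
X_C = 1/(ωC) = 313 Ω
Branch 1 (R+jX_L): Z₁ = 1040 + j600 Ω, |Z₁| = 1200 Ω
Branch 2 (−jX_C): Z₂ = −j313 Ω
Parallel: Z = Z₁Z₂/(Z₁+Z₂), |Z| = 348 Ω, ∠Z = -75.5°
cos φ = cos(-75.5°) = 0.251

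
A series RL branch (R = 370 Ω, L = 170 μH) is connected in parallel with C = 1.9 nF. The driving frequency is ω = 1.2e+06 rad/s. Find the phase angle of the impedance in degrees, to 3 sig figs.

-28.8°

X_L = ωL = 204 Ω
X_C = 1/(ωC) = 439 Ω
Branch 1 (R+jX_L): Z₁ = 370 + j204 Ω, |Z₁| = 423 Ω
Branch 2 (−jX_C): Z₂ = −j439 Ω
Parallel: Z = Z₁Z₂/(Z₁+Z₂), |Z| = 423 Ω, ∠Z = -28.8°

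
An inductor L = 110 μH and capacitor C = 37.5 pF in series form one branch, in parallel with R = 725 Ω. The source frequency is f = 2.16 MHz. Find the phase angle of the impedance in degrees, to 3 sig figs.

ω = 2πf = 1.357e+07 rad/s
X_L = ωL = 1490 Ω
X_C = 1/(ωC) = 1960 Ω
Branch 1: Z₁ = R = 725 Ω
Branch 2 (series LC): Z₂ = j(X_L − X_C) = −j472 Ω
Parallel: Z = Z₁Z₂/(Z₁+Z₂), |Z| = 396 Ω, ∠Z = -56.9°

-56.9°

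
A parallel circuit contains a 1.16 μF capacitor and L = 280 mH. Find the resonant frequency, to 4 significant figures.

279.3 Hz

ω₀ = 1/√(LC) = 1/√(0.28 × 1.16e-06) = 1755 rad/s
f₀ = ω₀/(2π) = 279.3 Hz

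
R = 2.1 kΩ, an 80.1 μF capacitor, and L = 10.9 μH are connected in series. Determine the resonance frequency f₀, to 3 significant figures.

ω₀ = 1/√(LC) = 1/√(1.09e-05 × 8.01e-05) = 33840 rad/s
f₀ = ω₀/(2π) = 5.39 kHz

5.39 kHz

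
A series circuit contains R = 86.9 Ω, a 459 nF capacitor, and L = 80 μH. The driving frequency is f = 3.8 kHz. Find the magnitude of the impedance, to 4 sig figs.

124.6 Ω

ω = 2πf = 23880 rad/s
X_L = ωL = 1.910 Ω
X_C = 1/(ωC) = 91.25 Ω
Net reactance X = X_L − X_C = -89.34 Ω
Z = 86.90 − j89.34 Ω
|Z| = √(86.90² + 89.34²) = 124.6 Ω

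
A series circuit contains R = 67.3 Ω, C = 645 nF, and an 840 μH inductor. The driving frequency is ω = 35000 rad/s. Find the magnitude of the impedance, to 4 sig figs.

X_L = ωL = 29.40 Ω
X_C = 1/(ωC) = 44.30 Ω
Net reactance X = X_L − X_C = -14.90 Ω
Z = 67.30 − j14.90 Ω
|Z| = √(67.30² + 14.90²) = 68.93 Ω

68.93 Ω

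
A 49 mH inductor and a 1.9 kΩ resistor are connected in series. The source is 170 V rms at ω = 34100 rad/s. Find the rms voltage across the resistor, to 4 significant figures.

127.7 V

X_L = ωL = 1671 Ω
Z = 1900 + j1671 Ω
|Z| = √(1900² + 1671²) = 2530 Ω
I = V/|Z| = 67.19 mA
V_R = I·|Z_R| = 0.06719 × 1900 = 127.7 V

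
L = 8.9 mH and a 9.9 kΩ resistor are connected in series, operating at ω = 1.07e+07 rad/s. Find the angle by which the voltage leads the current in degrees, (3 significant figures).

X_L = ωL = 95200 Ω
Z = 9900 + j95200 Ω
|Z| = √(9900² + 95200²) = 95700 Ω
∠Z = arctan(95200/9900) = 84.1°

84.1°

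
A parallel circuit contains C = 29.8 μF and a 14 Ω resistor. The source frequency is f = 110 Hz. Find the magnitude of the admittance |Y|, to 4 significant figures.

ω = 2πf = 691.2 rad/s
X_C = 1/(ωC) = 48.55 Ω
Parallel: admittances add. Y = 1/R + jωC
Y = (0.07143 + j0.02060) S
|Y| = 0.07434 S → |Z| = 1/|Y| = 13.45 Ω, ∠Z = −∠Y = -16.08°

74.34 mS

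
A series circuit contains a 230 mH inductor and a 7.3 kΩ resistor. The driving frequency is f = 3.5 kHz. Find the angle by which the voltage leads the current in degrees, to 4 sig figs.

ω = 2πf = 21990 rad/s
X_L = ωL = 5058 Ω
Z = 7300 + j5058 Ω
|Z| = √(7300² + 5058²) = 8881 Ω
∠Z = arctan(5058/7300) = 34.72°

34.72°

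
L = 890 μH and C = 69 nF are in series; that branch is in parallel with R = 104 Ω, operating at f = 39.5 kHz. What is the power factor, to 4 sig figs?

0.8423

ω = 2πf = 248200 rad/s
X_L = ωL = 220.9 Ω
X_C = 1/(ωC) = 58.39 Ω
Branch 1: Z₁ = R = 104.0 Ω
Branch 2 (series LC): Z₂ = j(X_L − X_C) = j162.5 Ω
Parallel: Z = Z₁Z₂/(Z₁+Z₂), |Z| = 87.59 Ω, ∠Z = 32.62°
cos φ = cos(32.62°) = 0.8423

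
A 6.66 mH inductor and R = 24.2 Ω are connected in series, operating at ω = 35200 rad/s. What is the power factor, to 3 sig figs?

X_L = ωL = 234 Ω
Z = 24.2 + j234 Ω
|Z| = √(24.2² + 234²) = 236 Ω
∠Z = arctan(234/24.2) = 84.1°
cos φ = cos(84.1°) = 0.103

0.103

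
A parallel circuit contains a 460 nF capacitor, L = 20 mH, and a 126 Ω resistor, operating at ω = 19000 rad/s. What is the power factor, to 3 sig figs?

0.792

X_L = ωL = 380 Ω
X_C = 1/(ωC) = 114 Ω
Parallel: admittances add. Y = 1/R + 1/(jωL) + jωC
Y = (0.00794 + j0.00611) S
|Y| = 0.0100 S → |Z| = 1/|Y| = 99.8 Ω, ∠Z = −∠Y = -37.6°
cos φ = cos(-37.6°) = 0.792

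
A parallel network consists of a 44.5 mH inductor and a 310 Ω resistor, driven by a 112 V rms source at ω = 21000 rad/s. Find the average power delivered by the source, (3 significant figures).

40.5 W

X_L = ωL = 934 Ω
Parallel: admittances add. Y = 1/R + 1/(jωL)
Y = (0.00323 − j0.00107) S
|Y| = 0.00340 S → |Z| = 1/|Y| = 294 Ω, ∠Z = −∠Y = 18.4°
I = V/|Z| = 381 mA
P = VI cos φ = 112 × 0.381 × cos(18.4°) = 40.5 W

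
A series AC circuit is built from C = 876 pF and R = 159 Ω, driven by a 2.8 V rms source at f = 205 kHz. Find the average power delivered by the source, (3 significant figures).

ω = 2πf = 1.288e+06 rad/s
X_C = 1/(ωC) = 886 Ω
Z = 159 − j886 Ω
|Z| = √(159² + 886²) = 900 Ω
∠Z = arctan(-886/159) = -79.8°
I = V/|Z| = 3.11 mA
P = VI cos φ = 2.8 × 0.00311 × cos(-79.8°) = 1.54 mW

1.54 mW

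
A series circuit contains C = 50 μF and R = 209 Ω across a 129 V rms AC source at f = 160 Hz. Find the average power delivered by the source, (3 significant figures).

78.9 W

ω = 2πf = 1005 rad/s
X_C = 1/(ωC) = 19.9 Ω
Z = 209 − j19.9 Ω
|Z| = √(209² + 19.9²) = 210 Ω
∠Z = arctan(-19.9/209) = -5.44°
I = V/|Z| = 614 mA
P = VI cos φ = 129 × 0.614 × cos(-5.44°) = 78.9 W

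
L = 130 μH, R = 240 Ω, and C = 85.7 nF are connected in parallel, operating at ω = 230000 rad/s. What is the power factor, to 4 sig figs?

0.2903

X_L = ωL = 29.90 Ω
X_C = 1/(ωC) = 50.73 Ω
Parallel: admittances add. Y = 1/R + 1/(jωL) + jωC
Y = (0.004167 − j0.01373) S
|Y| = 0.01435 S → |Z| = 1/|Y| = 69.68 Ω, ∠Z = −∠Y = 73.12°
cos φ = cos(73.12°) = 0.2903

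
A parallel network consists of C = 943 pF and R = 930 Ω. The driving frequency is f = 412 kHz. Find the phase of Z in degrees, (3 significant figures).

ω = 2πf = 2.589e+06 rad/s
X_C = 1/(ωC) = 410 Ω
Parallel: admittances add. Y = 1/R + jωC
Y = (0.00108 + j0.00244) S
|Y| = 0.00267 S → |Z| = 1/|Y| = 375 Ω, ∠Z = −∠Y = -66.2°

-66.2°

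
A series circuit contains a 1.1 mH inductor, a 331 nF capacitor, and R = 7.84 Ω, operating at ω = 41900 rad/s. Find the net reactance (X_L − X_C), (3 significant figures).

X_L = ωL = 46.1 Ω
X_C = 1/(ωC) = 72.1 Ω
X = 46.1 − 72.1 = -26.0 Ω

-26.0 Ω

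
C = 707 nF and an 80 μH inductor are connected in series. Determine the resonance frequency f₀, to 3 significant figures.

21.2 kHz

ω₀ = 1/√(LC) = 1/√(8e-05 × 7.07e-07) = 133000 rad/s
f₀ = ω₀/(2π) = 21.2 kHz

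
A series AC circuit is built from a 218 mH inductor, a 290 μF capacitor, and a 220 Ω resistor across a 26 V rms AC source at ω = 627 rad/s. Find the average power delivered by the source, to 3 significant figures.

X_L = ωL = 137 Ω
X_C = 1/(ωC) = 5.50 Ω
Net reactance X = X_L − X_C = 131 Ω
Z = 220 + j131 Ω
|Z| = √(220² + 131²) = 256 Ω
∠Z = arctan(131/220) = 30.8°
I = V/|Z| = 102 mA
P = VI cos φ = 26 × 0.102 × cos(30.8°) = 2.27 W

2.27 W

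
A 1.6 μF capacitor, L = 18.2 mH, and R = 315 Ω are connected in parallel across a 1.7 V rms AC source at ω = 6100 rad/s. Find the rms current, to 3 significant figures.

5.55 mA

X_L = ωL = 111 Ω
X_C = 1/(ωC) = 102 Ω
Parallel: admittances add. Y = 1/R + 1/(jωL) + jωC
Y = (0.00317 + j0.000753) S
|Y| = 0.00326 S → |Z| = 1/|Y| = 307 Ω, ∠Z = −∠Y = -13.3°
I = V/|Z| = 1.7/307 = 5.55 mA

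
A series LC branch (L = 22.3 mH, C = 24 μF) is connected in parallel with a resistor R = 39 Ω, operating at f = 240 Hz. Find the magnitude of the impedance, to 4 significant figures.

ω = 2πf = 1508 rad/s
X_L = ωL = 33.63 Ω
X_C = 1/(ωC) = 27.63 Ω
Branch 1: Z₁ = R = 39.00 Ω
Branch 2 (series LC): Z₂ = j(X_L − X_C) = j5.997 Ω
Parallel: Z = Z₁Z₂/(Z₁+Z₂), |Z| = 5.927 Ω, ∠Z = 81.26°

5.927 Ω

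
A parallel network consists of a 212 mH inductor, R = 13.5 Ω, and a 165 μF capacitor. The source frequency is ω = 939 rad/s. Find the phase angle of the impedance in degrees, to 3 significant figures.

X_L = ωL = 199 Ω
X_C = 1/(ωC) = 6.45 Ω
Parallel: admittances add. Y = 1/R + 1/(jωL) + jωC
Y = (0.0741 + j0.150) S
|Y| = 0.167 S → |Z| = 1/|Y| = 5.98 Ω, ∠Z = −∠Y = -63.7°

-63.7°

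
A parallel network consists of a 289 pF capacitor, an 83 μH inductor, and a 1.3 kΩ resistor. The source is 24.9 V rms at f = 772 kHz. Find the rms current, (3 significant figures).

ω = 2πf = 4.851e+06 rad/s
X_L = ωL = 403 Ω
X_C = 1/(ωC) = 713 Ω
Parallel: admittances add. Y = 1/R + 1/(jωL) + jωC
Y = (0.000769 − j0.00108) S
|Y| = 0.00133 S → |Z| = 1/|Y| = 753 Ω, ∠Z = −∠Y = 54.6°
I = V/|Z| = 24.9/753 = 33.1 mA

33.1 mA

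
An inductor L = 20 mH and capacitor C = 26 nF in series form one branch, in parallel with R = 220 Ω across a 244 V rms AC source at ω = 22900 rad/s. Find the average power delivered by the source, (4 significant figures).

270.6 W

X_L = ωL = 458.0 Ω
X_C = 1/(ωC) = 1680 Ω
Branch 1: Z₁ = R = 220.0 Ω
Branch 2 (series LC): Z₂ = j(X_L − X_C) = −j1222 Ω
Parallel: Z = Z₁Z₂/(Z₁+Z₂), |Z| = 216.5 Ω, ∠Z = -10.21°
I = V/|Z| = 1.127 A
P = VI cos φ = 244 × 1.127 × cos(-10.21°) = 270.6 W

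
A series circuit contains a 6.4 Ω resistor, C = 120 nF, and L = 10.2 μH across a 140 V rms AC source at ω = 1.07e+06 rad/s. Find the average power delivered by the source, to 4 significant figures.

2.473 kW

X_L = ωL = 10.91 Ω
X_C = 1/(ωC) = 7.788 Ω
Net reactance X = X_L − X_C = 3.126 Ω
Z = 6.400 + j3.126 Ω
|Z| = √(6.400² + 3.126²) = 7.123 Ω
∠Z = arctan(3.126/6.400) = 26.03°
I = V/|Z| = 19.66 A
P = VI cos φ = 140 × 19.66 × cos(26.03°) = 2.473 kW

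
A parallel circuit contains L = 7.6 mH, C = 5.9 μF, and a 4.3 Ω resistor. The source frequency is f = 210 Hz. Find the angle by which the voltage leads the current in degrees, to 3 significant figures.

21.6°

ω = 2πf = 1319 rad/s
X_L = ωL = 10.0 Ω
X_C = 1/(ωC) = 128 Ω
Parallel: admittances add. Y = 1/R + 1/(jωL) + jωC
Y = (0.233 − j0.0919) S
|Y| = 0.250 S → |Z| = 1/|Y| = 4.00 Ω, ∠Z = −∠Y = 21.6°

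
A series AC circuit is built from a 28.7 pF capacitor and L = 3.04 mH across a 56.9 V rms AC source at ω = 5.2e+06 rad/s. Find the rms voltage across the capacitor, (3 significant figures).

41.9 V

X_L = ωL = 15800 Ω
X_C = 1/(ωC) = 6700 Ω
Net reactance X = X_L − X_C = 9110 Ω
Z = j9110 Ω
|Z| = √(0² + 9110²) = 9110 Ω
I = V/|Z| = 6.25 mA
V_C = I·|Z_C| = 0.00625 × 6700 = 41.9 V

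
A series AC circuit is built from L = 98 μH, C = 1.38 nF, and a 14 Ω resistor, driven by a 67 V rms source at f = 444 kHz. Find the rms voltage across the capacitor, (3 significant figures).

ω = 2πf = 2.79e+06 rad/s
X_L = ωL = 273 Ω
X_C = 1/(ωC) = 260 Ω
Net reactance X = X_L − X_C = 13.6 Ω
Z = 14.0 + j13.6 Ω
|Z| = √(14.0² + 13.6²) = 19.5 Ω
I = V/|Z| = 3.43 A
V_C = I·|Z_C| = 3.43 × 260 = 890 V

890 V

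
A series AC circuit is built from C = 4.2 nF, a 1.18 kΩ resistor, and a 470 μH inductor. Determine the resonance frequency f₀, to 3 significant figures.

ω₀ = 1/√(LC) = 1/√(0.00047 × 4.2e-09) = 711700 rad/s
f₀ = ω₀/(2π) = 113 kHz

113 kHz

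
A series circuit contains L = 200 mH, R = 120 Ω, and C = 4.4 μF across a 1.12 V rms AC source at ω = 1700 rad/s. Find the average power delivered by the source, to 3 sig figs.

X_L = ωL = 340 Ω
X_C = 1/(ωC) = 134 Ω
Net reactance X = X_L − X_C = 206 Ω
Z = 120 + j206 Ω
|Z| = √(120² + 206²) = 239 Ω
∠Z = arctan(206/120) = 59.8°
I = V/|Z| = 4.69 mA
P = VI cos φ = 1.12 × 0.00469 × cos(59.8°) = 2.64 mW

2.64 mW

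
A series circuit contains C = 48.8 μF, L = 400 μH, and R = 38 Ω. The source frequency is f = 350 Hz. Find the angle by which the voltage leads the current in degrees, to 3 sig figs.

-12.5°

ω = 2πf = 2199 rad/s
X_L = ωL = 0.880 Ω
X_C = 1/(ωC) = 9.32 Ω
Net reactance X = X_L − X_C = -8.44 Ω
Z = 38.0 − j8.44 Ω
|Z| = √(38.0² + 8.44²) = 38.9 Ω
∠Z = arctan(-8.44/38.0) = -12.5°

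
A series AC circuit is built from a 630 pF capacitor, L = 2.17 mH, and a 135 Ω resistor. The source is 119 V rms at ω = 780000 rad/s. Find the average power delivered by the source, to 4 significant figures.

X_L = ωL = 1693 Ω
X_C = 1/(ωC) = 2035 Ω
Net reactance X = X_L − X_C = -342.4 Ω
Z = 135.0 − j342.4 Ω
|Z| = √(135.0² + 342.4²) = 368.1 Ω
∠Z = arctan(-342.4/135.0) = -68.48°
I = V/|Z| = 323.3 mA
P = VI cos φ = 119 × 0.3233 × cos(-68.48°) = 14.11 W

14.11 W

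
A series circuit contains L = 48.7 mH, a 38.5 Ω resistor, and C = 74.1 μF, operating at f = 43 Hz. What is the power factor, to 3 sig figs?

0.723

ω = 2πf = 270.2 rad/s
X_L = ωL = 13.2 Ω
X_C = 1/(ωC) = 49.9 Ω
Net reactance X = X_L − X_C = -36.8 Ω
Z = 38.5 − j36.8 Ω
|Z| = √(38.5² + 36.8²) = 53.3 Ω
∠Z = arctan(-36.8/38.5) = -43.7°
cos φ = cos(-43.7°) = 0.723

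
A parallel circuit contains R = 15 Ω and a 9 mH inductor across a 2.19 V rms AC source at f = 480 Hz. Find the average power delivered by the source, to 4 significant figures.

319.7 mW

ω = 2πf = 3016 rad/s
X_L = ωL = 27.14 Ω
Parallel: admittances add. Y = 1/R + 1/(jωL)
Y = (0.06667 − j0.03684) S
|Y| = 0.07617 S → |Z| = 1/|Y| = 13.13 Ω, ∠Z = −∠Y = 28.93°
I = V/|Z| = 166.8 mA
P = VI cos φ = 2.19 × 0.1668 × cos(28.93°) = 319.7 mW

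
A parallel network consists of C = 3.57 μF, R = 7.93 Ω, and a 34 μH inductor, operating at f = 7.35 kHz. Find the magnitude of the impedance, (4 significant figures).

ω = 2πf = 46180 rad/s
X_L = ωL = 1.570 Ω
X_C = 1/(ωC) = 6.065 Ω
Parallel: admittances add. Y = 1/R + 1/(jωL) + jωC
Y = (0.1261 − j0.4720) S
|Y| = 0.4886 S → |Z| = 1/|Y| = 2.047 Ω, ∠Z = −∠Y = 75.04°

2.047 Ω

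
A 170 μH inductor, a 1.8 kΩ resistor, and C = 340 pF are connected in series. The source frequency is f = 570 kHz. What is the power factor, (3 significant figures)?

0.993

ω = 2πf = 3.581e+06 rad/s
X_L = ωL = 609 Ω
X_C = 1/(ωC) = 821 Ω
Net reactance X = X_L − X_C = -212 Ω
Z = 1800 − j212 Ω
|Z| = √(1800² + 212²) = 1810 Ω
∠Z = arctan(-212/1800) = -6.73°
cos φ = cos(-6.73°) = 0.993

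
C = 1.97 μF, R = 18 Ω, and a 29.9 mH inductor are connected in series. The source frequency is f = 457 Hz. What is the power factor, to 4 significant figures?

ω = 2πf = 2871 rad/s
X_L = ωL = 85.86 Ω
X_C = 1/(ωC) = 176.8 Ω
Net reactance X = X_L − X_C = -90.93 Ω
Z = 18.00 − j90.93 Ω
|Z| = √(18.00² + 90.93²) = 92.69 Ω
∠Z = arctan(-90.93/18.00) = -78.80°
cos φ = cos(-78.80°) = 0.1942

0.1942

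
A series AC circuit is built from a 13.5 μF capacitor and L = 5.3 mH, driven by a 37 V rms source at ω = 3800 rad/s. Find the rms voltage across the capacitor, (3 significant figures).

1120 V

X_L = ωL = 20.1 Ω
X_C = 1/(ωC) = 19.5 Ω
Net reactance X = X_L − X_C = 0.647 Ω
Z = j0.647 Ω
|Z| = √(0² + 0.647²) = 0.647 Ω
I = V/|Z| = 57.2 A
V_C = I·|Z_C| = 57.2 × 19.5 = 1120 V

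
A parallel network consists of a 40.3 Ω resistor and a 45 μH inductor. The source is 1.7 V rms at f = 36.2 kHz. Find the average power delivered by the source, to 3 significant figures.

ω = 2πf = 227500 rad/s
X_L = ωL = 10.2 Ω
Parallel: admittances add. Y = 1/R + 1/(jωL)
Y = (0.0248 − j0.0977) S
|Y| = 0.101 S → |Z| = 1/|Y| = 9.92 Ω, ∠Z = −∠Y = 75.7°
I = V/|Z| = 171 mA
P = VI cos φ = 1.7 × 0.171 × cos(75.7°) = 71.7 mW

71.7 mW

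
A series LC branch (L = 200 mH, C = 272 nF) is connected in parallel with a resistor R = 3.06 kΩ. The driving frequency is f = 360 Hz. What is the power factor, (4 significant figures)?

ω = 2πf = 2262 rad/s
X_L = ωL = 452.4 Ω
X_C = 1/(ωC) = 1625 Ω
Branch 1: Z₁ = R = 3060 Ω
Branch 2 (series LC): Z₂ = j(X_L − X_C) = −j1173 Ω
Parallel: Z = Z₁Z₂/(Z₁+Z₂), |Z| = 1095 Ω, ∠Z = -69.03°
cos φ = cos(-69.03°) = 0.3579

0.3579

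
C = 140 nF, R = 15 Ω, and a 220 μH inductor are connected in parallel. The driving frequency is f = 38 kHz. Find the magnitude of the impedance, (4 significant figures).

ω = 2πf = 238800 rad/s
X_L = ωL = 52.53 Ω
X_C = 1/(ωC) = 29.92 Ω
Parallel: admittances add. Y = 1/R + 1/(jωL) + jωC
Y = (0.06667 + j0.01439) S
|Y| = 0.06820 S → |Z| = 1/|Y| = 14.66 Ω, ∠Z = −∠Y = -12.18°

14.66 Ω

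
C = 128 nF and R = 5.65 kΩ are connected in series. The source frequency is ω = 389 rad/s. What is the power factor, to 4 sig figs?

X_C = 1/(ωC) = 20080 Ω
Z = 5650 − j20080 Ω
|Z| = √(5650² + 20080²) = 20860 Ω
∠Z = arctan(-20080/5650) = -74.29°
cos φ = cos(-74.29°) = 0.2708

0.2708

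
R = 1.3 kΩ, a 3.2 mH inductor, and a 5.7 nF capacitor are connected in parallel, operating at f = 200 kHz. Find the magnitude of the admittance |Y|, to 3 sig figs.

6.96 mS

ω = 2πf = 1.257e+06 rad/s
X_L = ωL = 4020 Ω
X_C = 1/(ωC) = 140 Ω
Parallel: admittances add. Y = 1/R + 1/(jωL) + jωC
Y = (0.000769 + j0.00691) S
|Y| = 0.00696 S → |Z| = 1/|Y| = 144 Ω, ∠Z = −∠Y = -83.7°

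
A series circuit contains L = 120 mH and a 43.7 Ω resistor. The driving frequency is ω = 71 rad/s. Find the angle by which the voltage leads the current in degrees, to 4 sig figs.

11.03°

X_L = ωL = 8.520 Ω
Z = 43.70 + j8.520 Ω
|Z| = √(43.70² + 8.520²) = 44.52 Ω
∠Z = arctan(8.520/43.70) = 11.03°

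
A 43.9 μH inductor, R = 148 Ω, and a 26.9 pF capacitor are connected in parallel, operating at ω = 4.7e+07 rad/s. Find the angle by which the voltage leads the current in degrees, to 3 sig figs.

X_L = ωL = 2060 Ω
X_C = 1/(ωC) = 791 Ω
Parallel: admittances add. Y = 1/R + 1/(jωL) + jωC
Y = (0.00676 + j0.000780) S
|Y| = 0.00680 S → |Z| = 1/|Y| = 147 Ω, ∠Z = −∠Y = -6.58°

-6.58°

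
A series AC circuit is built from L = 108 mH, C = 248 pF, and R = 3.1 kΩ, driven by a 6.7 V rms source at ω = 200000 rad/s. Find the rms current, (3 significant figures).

1.96 mA

X_L = ωL = 21600 Ω
X_C = 1/(ωC) = 20200 Ω
Net reactance X = X_L − X_C = 1440 Ω
Z = 3100 + j1440 Ω
|Z| = √(3100² + 1440²) = 3420 Ω
I = V/|Z| = 6.7/3420 = 1.96 mA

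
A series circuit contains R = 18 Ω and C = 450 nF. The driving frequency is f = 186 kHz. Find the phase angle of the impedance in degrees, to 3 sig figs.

ω = 2πf = 1.169e+06 rad/s
X_C = 1/(ωC) = 1.90 Ω
Z = 18.0 − j1.90 Ω
|Z| = √(18.0² + 1.90²) = 18.1 Ω
∠Z = arctan(-1.90/18.0) = -6.03°

-6.03°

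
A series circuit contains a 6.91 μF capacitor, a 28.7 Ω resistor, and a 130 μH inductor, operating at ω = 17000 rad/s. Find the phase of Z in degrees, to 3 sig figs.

X_L = ωL = 2.21 Ω
X_C = 1/(ωC) = 8.51 Ω
Net reactance X = X_L − X_C = -6.30 Ω
Z = 28.7 − j6.30 Ω
|Z| = √(28.7² + 6.30²) = 29.4 Ω
∠Z = arctan(-6.30/28.7) = -12.4°

-12.4°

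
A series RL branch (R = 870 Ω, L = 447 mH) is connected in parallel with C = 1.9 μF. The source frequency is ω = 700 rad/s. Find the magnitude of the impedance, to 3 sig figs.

X_L = ωL = 313 Ω
X_C = 1/(ωC) = 752 Ω
Branch 1 (R+jX_L): Z₁ = 870 + j313 Ω, |Z₁| = 925 Ω
Branch 2 (−jX_C): Z₂ = −j752 Ω
Parallel: Z = Z₁Z₂/(Z₁+Z₂), |Z| = 713 Ω, ∠Z = -43.4°

713 Ω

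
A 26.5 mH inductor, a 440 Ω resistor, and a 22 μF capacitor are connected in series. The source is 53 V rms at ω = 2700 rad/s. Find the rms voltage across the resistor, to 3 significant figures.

52.6 V

X_L = ωL = 71.5 Ω
X_C = 1/(ωC) = 16.8 Ω
Net reactance X = X_L − X_C = 54.7 Ω
Z = 440 + j54.7 Ω
|Z| = √(440² + 54.7²) = 443 Ω
I = V/|Z| = 120 mA
V_R = I·|Z_R| = 0.120 × 440 = 52.6 V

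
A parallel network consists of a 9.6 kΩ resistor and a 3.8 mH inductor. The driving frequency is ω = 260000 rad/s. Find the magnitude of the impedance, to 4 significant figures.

982.8 Ω

X_L = ωL = 988.0 Ω
Parallel: admittances add. Y = 1/R + 1/(jωL)
Y = (0.0001042 − j0.001012) S
|Y| = 0.001017 S → |Z| = 1/|Y| = 982.8 Ω, ∠Z = −∠Y = 84.12°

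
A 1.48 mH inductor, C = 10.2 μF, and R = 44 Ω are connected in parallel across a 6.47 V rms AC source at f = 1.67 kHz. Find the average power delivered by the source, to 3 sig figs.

ω = 2πf = 10490 rad/s
X_L = ωL = 15.5 Ω
X_C = 1/(ωC) = 9.34 Ω
Parallel: admittances add. Y = 1/R + 1/(jωL) + jωC
Y = (0.0227 + j0.0426) S
|Y| = 0.0483 S → |Z| = 1/|Y| = 20.7 Ω, ∠Z = −∠Y = -61.9°
I = V/|Z| = 313 mA
P = VI cos φ = 6.47 × 0.313 × cos(-61.9°) = 951 mW

951 mW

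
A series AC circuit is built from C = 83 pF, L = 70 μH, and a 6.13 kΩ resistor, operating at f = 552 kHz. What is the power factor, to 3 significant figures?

0.885

ω = 2πf = 3.468e+06 rad/s
X_L = ωL = 243 Ω
X_C = 1/(ωC) = 3470 Ω
Net reactance X = X_L − X_C = -3230 Ω
Z = 6130 − j3230 Ω
|Z| = √(6130² + 3230²) = 6930 Ω
∠Z = arctan(-3230/6130) = -27.8°
cos φ = cos(-27.8°) = 0.885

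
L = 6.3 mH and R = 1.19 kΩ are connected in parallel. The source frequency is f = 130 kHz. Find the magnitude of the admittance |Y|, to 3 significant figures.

ω = 2πf = 816800 rad/s
X_L = ωL = 5150 Ω
Parallel: admittances add. Y = 1/R + 1/(jωL)
Y = (0.000840 − j0.000194) S
|Y| = 0.000863 S → |Z| = 1/|Y| = 1160 Ω, ∠Z = −∠Y = 13.0°

863 μS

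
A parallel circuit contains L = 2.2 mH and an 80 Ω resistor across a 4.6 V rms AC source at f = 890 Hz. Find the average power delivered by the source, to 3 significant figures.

ω = 2πf = 5592 rad/s
X_L = ωL = 12.3 Ω
Parallel: admittances add. Y = 1/R + 1/(jωL)
Y = (0.0125 − j0.0813) S
|Y| = 0.0822 S → |Z| = 1/|Y| = 12.2 Ω, ∠Z = −∠Y = 81.3°
I = V/|Z| = 378 mA
P = VI cos φ = 4.6 × 0.378 × cos(81.3°) = 265 mW

265 mW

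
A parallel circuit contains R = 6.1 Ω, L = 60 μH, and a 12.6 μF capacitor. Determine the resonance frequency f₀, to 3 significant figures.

5.79 kHz

ω₀ = 1/√(LC) = 1/√(6e-05 × 1.26e-05) = 36370 rad/s
f₀ = ω₀/(2π) = 5.79 kHz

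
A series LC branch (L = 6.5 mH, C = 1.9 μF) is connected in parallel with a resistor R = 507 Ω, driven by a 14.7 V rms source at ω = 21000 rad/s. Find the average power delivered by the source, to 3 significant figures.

X_L = ωL = 136 Ω
X_C = 1/(ωC) = 25.1 Ω
Branch 1: Z₁ = R = 507 Ω
Branch 2 (series LC): Z₂ = j(X_L − X_C) = j111 Ω
Parallel: Z = Z₁Z₂/(Z₁+Z₂), |Z| = 109 Ω, ∠Z = 77.6°
I = V/|Z| = 135 mA
P = VI cos φ = 14.7 × 0.135 × cos(77.6°) = 426 mW

426 mW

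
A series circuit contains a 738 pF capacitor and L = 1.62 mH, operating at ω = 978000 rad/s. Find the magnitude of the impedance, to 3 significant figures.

199 Ω

X_L = ωL = 1580 Ω
X_C = 1/(ωC) = 1390 Ω
Net reactance X = X_L − X_C = 199 Ω
Z = j199 Ω
|Z| = √(0² + 199²) = 199 Ω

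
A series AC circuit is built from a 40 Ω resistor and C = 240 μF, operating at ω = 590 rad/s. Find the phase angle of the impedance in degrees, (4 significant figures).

X_C = 1/(ωC) = 7.062 Ω
Z = 40.00 − j7.062 Ω
|Z| = √(40.00² + 7.062²) = 40.62 Ω
∠Z = arctan(-7.062/40.00) = -10.01°

-10.01°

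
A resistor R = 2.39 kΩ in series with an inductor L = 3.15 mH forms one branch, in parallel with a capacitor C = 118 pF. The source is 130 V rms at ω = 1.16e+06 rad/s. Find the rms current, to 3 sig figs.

17.8 mA

X_L = ωL = 3650 Ω
X_C = 1/(ωC) = 7310 Ω
Branch 1 (R+jX_L): Z₁ = 2390 + j3650 Ω, |Z₁| = 4370 Ω
Branch 2 (−jX_C): Z₂ = −j7310 Ω
Parallel: Z = Z₁Z₂/(Z₁+Z₂), |Z| = 7310 Ω, ∠Z = 23.6°
I = V/|Z| = 130/7310 = 17.8 mA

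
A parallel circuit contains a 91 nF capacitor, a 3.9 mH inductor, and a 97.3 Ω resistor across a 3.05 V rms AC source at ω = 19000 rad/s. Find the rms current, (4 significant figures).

47.65 mA

X_L = ωL = 74.10 Ω
X_C = 1/(ωC) = 578.4 Ω
Parallel: admittances add. Y = 1/R + 1/(jωL) + jωC
Y = (0.01028 − j0.01177) S
|Y| = 0.01562 S → |Z| = 1/|Y| = 64.01 Ω, ∠Z = −∠Y = 48.86°
I = V/|Z| = 3.05/64.01 = 47.65 mA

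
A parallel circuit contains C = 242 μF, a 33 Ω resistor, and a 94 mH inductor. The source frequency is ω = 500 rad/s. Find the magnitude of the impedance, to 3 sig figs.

9.59 Ω

X_L = ωL = 47.0 Ω
X_C = 1/(ωC) = 8.26 Ω
Parallel: admittances add. Y = 1/R + 1/(jωL) + jωC
Y = (0.0303 + j0.0997) S
|Y| = 0.104 S → |Z| = 1/|Y| = 9.59 Ω, ∠Z = −∠Y = -73.1°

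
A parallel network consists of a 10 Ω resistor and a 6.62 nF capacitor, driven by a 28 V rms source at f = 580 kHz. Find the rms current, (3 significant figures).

2.88 A

ω = 2πf = 3.644e+06 rad/s
X_C = 1/(ωC) = 41.5 Ω
Parallel: admittances add. Y = 1/R + jωC
Y = (0.100 + j0.0241) S
|Y| = 0.103 S → |Z| = 1/|Y| = 9.72 Ω, ∠Z = −∠Y = -13.6°
I = V/|Z| = 28/9.72 = 2.88 A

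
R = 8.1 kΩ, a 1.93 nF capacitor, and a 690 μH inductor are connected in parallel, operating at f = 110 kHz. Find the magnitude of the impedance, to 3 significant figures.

1290 Ω

ω = 2πf = 691200 rad/s
X_L = ωL = 477 Ω
X_C = 1/(ωC) = 750 Ω
Parallel: admittances add. Y = 1/R + 1/(jωL) + jωC
Y = (0.000123 − j0.000763) S
|Y| = 0.000773 S → |Z| = 1/|Y| = 1290 Ω, ∠Z = −∠Y = 80.8°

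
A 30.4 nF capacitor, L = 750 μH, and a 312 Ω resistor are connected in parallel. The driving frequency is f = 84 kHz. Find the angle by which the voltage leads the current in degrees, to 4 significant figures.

ω = 2πf = 527800 rad/s
X_L = ωL = 395.8 Ω
X_C = 1/(ωC) = 62.33 Ω
Parallel: admittances add. Y = 1/R + 1/(jωL) + jωC
Y = (0.003205 + j0.01352) S
|Y| = 0.01389 S → |Z| = 1/|Y| = 71.98 Ω, ∠Z = −∠Y = -76.66°

-76.66°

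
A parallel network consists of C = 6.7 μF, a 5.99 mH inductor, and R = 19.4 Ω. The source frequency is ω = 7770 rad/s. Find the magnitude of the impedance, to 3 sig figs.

16.7 Ω

X_L = ωL = 46.5 Ω
X_C = 1/(ωC) = 19.2 Ω
Parallel: admittances add. Y = 1/R + 1/(jωL) + jωC
Y = (0.0515 + j0.0306) S
|Y| = 0.0599 S → |Z| = 1/|Y| = 16.7 Ω, ∠Z = −∠Y = -30.7°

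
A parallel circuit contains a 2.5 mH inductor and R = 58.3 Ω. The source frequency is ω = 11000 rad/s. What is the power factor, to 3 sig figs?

X_L = ωL = 27.5 Ω
Parallel: admittances add. Y = 1/R + 1/(jωL)
Y = (0.0172 − j0.0364) S
|Y| = 0.0402 S → |Z| = 1/|Y| = 24.9 Ω, ∠Z = −∠Y = 64.7°
cos φ = cos(64.7°) = 0.427

0.427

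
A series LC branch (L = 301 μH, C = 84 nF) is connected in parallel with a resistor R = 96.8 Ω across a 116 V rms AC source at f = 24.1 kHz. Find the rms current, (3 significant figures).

3.71 A

ω = 2πf = 151400 rad/s
X_L = ωL = 45.6 Ω
X_C = 1/(ωC) = 78.6 Ω
Branch 1: Z₁ = R = 96.8 Ω
Branch 2 (series LC): Z₂ = j(X_L − X_C) = −j33.0 Ω
Parallel: Z = Z₁Z₂/(Z₁+Z₂), |Z| = 31.3 Ω, ∠Z = -71.2°
I = V/|Z| = 116/31.3 = 3.71 A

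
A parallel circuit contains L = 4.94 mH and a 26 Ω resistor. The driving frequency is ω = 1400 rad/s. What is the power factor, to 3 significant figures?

0.257

X_L = ωL = 6.92 Ω
Parallel: admittances add. Y = 1/R + 1/(jωL)
Y = (0.0385 − j0.145) S
|Y| = 0.150 S → |Z| = 1/|Y| = 6.68 Ω, ∠Z = −∠Y = 75.1°
cos φ = cos(75.1°) = 0.257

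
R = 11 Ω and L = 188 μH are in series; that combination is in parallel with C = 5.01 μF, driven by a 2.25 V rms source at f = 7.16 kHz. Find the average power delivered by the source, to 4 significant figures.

ω = 2πf = 44990 rad/s
X_L = ωL = 8.458 Ω
X_C = 1/(ωC) = 4.437 Ω
Branch 1 (R+jX_L): Z₁ = 11.00 + j8.458 Ω, |Z₁| = 13.88 Ω
Branch 2 (−jX_C): Z₂ = −j4.437 Ω
Parallel: Z = Z₁Z₂/(Z₁+Z₂), |Z| = 5.256 Ω, ∠Z = -72.52°
I = V/|Z| = 428.0 mA
P = VI cos φ = 2.25 × 0.4280 × cos(-72.52°) = 289.2 mW

289.2 mW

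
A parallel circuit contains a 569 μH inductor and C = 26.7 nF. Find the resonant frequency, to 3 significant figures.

40.8 kHz

ω₀ = 1/√(LC) = 1/√(0.000569 × 2.67e-08) = 256600 rad/s
f₀ = ω₀/(2π) = 40.8 kHz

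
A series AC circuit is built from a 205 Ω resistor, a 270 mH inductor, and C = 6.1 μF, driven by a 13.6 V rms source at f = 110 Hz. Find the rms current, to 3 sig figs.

64.4 mA

ω = 2πf = 691.2 rad/s
X_L = ωL = 187 Ω
X_C = 1/(ωC) = 237 Ω
Net reactance X = X_L − X_C = -50.6 Ω
Z = 205 − j50.6 Ω
|Z| = √(205² + 50.6²) = 211 Ω
I = V/|Z| = 13.6/211 = 64.4 mA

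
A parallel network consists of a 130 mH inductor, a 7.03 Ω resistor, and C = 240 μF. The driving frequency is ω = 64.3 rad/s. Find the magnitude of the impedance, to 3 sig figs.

5.67 Ω

X_L = ωL = 8.36 Ω
X_C = 1/(ωC) = 64.8 Ω
Parallel: admittances add. Y = 1/R + 1/(jωL) + jωC
Y = (0.142 − j0.104) S
|Y| = 0.176 S → |Z| = 1/|Y| = 5.67 Ω, ∠Z = −∠Y = 36.2°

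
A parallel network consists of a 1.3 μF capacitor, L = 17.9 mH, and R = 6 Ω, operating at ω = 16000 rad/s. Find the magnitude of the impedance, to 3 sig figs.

5.97 Ω

X_L = ωL = 286 Ω
X_C = 1/(ωC) = 48.1 Ω
Parallel: admittances add. Y = 1/R + 1/(jωL) + jωC
Y = (0.167 + j0.0173) S
|Y| = 0.168 S → |Z| = 1/|Y| = 5.97 Ω, ∠Z = −∠Y = -5.93°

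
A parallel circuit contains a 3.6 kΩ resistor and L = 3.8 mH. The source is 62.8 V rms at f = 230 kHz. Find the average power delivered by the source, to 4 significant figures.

1.096 W

ω = 2πf = 1.445e+06 rad/s
X_L = ωL = 5492 Ω
Parallel: admittances add. Y = 1/R + 1/(jωL)
Y = (0.0002778 − j0.0001821) S
|Y| = 0.0003321 S → |Z| = 1/|Y| = 3011 Ω, ∠Z = −∠Y = 33.25°
I = V/|Z| = 20.86 mA
P = VI cos φ = 62.8 × 0.02086 × cos(33.25°) = 1.096 W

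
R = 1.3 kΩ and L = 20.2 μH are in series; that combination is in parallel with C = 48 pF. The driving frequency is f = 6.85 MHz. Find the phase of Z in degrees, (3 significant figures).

-72.7°

ω = 2πf = 4.304e+07 rad/s
X_L = ωL = 869 Ω
X_C = 1/(ωC) = 484 Ω
Branch 1 (R+jX_L): Z₁ = 1300 + j869 Ω, |Z₁| = 1560 Ω
Branch 2 (−jX_C): Z₂ = −j484 Ω
Parallel: Z = Z₁Z₂/(Z₁+Z₂), |Z| = 558 Ω, ∠Z = -72.7°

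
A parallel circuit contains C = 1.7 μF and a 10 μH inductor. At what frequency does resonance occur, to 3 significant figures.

38.6 kHz

ω₀ = 1/√(LC) = 1/√(1e-05 × 1.7e-06) = 242500 rad/s
f₀ = ω₀/(2π) = 38.6 kHz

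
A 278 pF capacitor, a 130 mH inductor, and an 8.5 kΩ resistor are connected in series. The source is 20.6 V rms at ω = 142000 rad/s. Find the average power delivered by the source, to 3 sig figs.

30.2 mW

X_L = ωL = 18500 Ω
X_C = 1/(ωC) = 25300 Ω
Net reactance X = X_L − X_C = -6870 Ω
Z = 8500 − j6870 Ω
|Z| = √(8500² + 6870²) = 10900 Ω
∠Z = arctan(-6870/8500) = -39.0°
I = V/|Z| = 1.88 mA
P = VI cos φ = 20.6 × 0.00188 × cos(-39.0°) = 30.2 mW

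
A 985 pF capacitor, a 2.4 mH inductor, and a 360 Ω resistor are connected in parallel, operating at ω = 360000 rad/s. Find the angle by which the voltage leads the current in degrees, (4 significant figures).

16.12°

X_L = ωL = 864.0 Ω
X_C = 1/(ωC) = 2820 Ω
Parallel: admittances add. Y = 1/R + 1/(jωL) + jωC
Y = (0.002778 − j0.0008028) S
|Y| = 0.002891 S → |Z| = 1/|Y| = 345.8 Ω, ∠Z = −∠Y = 16.12°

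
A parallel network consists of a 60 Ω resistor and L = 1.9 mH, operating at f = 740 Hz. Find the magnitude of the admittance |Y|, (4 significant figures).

ω = 2πf = 4650 rad/s
X_L = ωL = 8.834 Ω
Parallel: admittances add. Y = 1/R + 1/(jωL)
Y = (0.01667 − j0.1132) S
|Y| = 0.1144 S → |Z| = 1/|Y| = 8.740 Ω, ∠Z = −∠Y = 81.62°

114.4 mS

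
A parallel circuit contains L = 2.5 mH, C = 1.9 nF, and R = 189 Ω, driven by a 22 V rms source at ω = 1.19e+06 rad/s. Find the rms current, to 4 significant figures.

X_L = ωL = 2975 Ω
X_C = 1/(ωC) = 442.3 Ω
Parallel: admittances add. Y = 1/R + 1/(jωL) + jωC
Y = (0.005291 + j0.001925) S
|Y| = 0.005630 S → |Z| = 1/|Y| = 177.6 Ω, ∠Z = −∠Y = -19.99°
I = V/|Z| = 22/177.6 = 123.9 mA

123.9 mA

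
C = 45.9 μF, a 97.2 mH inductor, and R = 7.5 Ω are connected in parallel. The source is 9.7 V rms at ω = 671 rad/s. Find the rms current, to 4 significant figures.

X_L = ωL = 65.22 Ω
X_C = 1/(ωC) = 32.47 Ω
Parallel: admittances add. Y = 1/R + 1/(jωL) + jωC
Y = (0.1333 + j0.01547) S
|Y| = 0.1342 S → |Z| = 1/|Y| = 7.450 Ω, ∠Z = −∠Y = -6.617°
I = V/|Z| = 9.7/7.450 = 1.302 A

1.302 A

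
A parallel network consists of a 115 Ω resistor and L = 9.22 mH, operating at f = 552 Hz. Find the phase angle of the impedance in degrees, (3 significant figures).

ω = 2πf = 3468 rad/s
X_L = ωL = 32.0 Ω
Parallel: admittances add. Y = 1/R + 1/(jωL)
Y = (0.00870 − j0.0313) S
|Y| = 0.0325 S → |Z| = 1/|Y| = 30.8 Ω, ∠Z = −∠Y = 74.5°

74.5°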